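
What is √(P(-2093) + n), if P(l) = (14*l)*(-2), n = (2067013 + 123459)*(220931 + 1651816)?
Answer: 2*√1025549981297 ≈ 2.0254e+6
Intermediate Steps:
n = 4102199866584 (n = 2190472*1872747 = 4102199866584)
P(l) = -28*l
√(P(-2093) + n) = √(-28*(-2093) + 4102199866584) = √(58604 + 4102199866584) = √4102199925188 = 2*√1025549981297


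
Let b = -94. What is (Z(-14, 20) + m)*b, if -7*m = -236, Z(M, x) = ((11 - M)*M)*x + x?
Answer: 4570656/7 ≈ 6.5295e+5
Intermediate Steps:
Z(M, x) = x + M*x*(11 - M) (Z(M, x) = (M*(11 - M))*x + x = M*x*(11 - M) + x = x + M*x*(11 - M))
m = 236/7 (m = -⅐*(-236) = 236/7 ≈ 33.714)
(Z(-14, 20) + m)*b = (20*(1 - 1*(-14)² + 11*(-14)) + 236/7)*(-94) = (20*(1 - 1*196 - 154) + 236/7)*(-94) = (20*(1 - 196 - 154) + 236/7)*(-94) = (20*(-349) + 236/7)*(-94) = (-6980 + 236/7)*(-94) = -48624/7*(-94) = 4570656/7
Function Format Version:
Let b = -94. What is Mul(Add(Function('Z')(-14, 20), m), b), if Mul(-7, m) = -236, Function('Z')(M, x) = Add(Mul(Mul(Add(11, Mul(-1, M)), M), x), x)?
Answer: Rational(4570656, 7) ≈ 6.5295e+5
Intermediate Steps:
Function('Z')(M, x) = Add(x, Mul(M, x, Add(11, Mul(-1, M)))) (Function('Z')(M, x) = Add(Mul(Mul(M, Add(11, Mul(-1, M))), x), x) = Add(Mul(M, x, Add(11, Mul(-1, M))), x) = Add(x, Mul(M, x, Add(11, Mul(-1, M)))))
m = Rational(236, 7) (m = Mul(Rational(-1, 7), -236) = Rational(236, 7) ≈ 33.714)
Mul(Add(Function('Z')(-14, 20), m), b) = Mul(Add(Mul(20, Add(1, Mul(-1, Pow(-14, 2)), Mul(11, -14))), Rational(236, 7)), -94) = Mul(Add(Mul(20, Add(1, Mul(-1, 196), -154)), Rational(236, 7)), -94) = Mul(Add(Mul(20, Add(1, -196, -154)), Rational(236, 7)), -94) = Mul(Add(Mul(20, -349), Rational(236, 7)), -94) = Mul(Add(-6980, Rational(236, 7)), -94) = Mul(Rational(-48624, 7), -94) = Rational(4570656, 7)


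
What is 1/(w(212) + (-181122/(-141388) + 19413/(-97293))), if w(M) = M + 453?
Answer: 2292677114/1527109803727 ≈ 0.0015013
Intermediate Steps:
w(M) = 453 + M
1/(w(212) + (-181122/(-141388) + 19413/(-97293))) = 1/((453 + 212) + (-181122/(-141388) + 19413/(-97293))) = 1/(665 + (-181122*(-1/141388) + 19413*(-1/97293))) = 1/(665 + (90561/70694 - 6471/32431)) = 1/(665 + 2479522917/2292677114) = 1/(1527109803727/2292677114) = 2292677114/1527109803727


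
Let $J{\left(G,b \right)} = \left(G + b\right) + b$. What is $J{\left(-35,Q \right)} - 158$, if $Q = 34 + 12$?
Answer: $-101$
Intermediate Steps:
$Q = 46$
$J{\left(G,b \right)} = G + 2 b$
$J{\left(-35,Q \right)} - 158 = \left(-35 + 2 \cdot 46\right) - 158 = \left(-35 + 92\right) - 158 = 57 - 158 = -101$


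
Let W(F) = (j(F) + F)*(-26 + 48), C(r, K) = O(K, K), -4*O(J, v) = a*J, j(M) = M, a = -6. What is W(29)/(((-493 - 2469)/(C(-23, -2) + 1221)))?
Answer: -777084/1481 ≈ -524.70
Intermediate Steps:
O(J, v) = 3*J/2 (O(J, v) = -(-3)*J/2 = 3*J/2)
C(r, K) = 3*K/2
W(F) = 44*F (W(F) = (F + F)*(-26 + 48) = (2*F)*22 = 44*F)
W(29)/(((-493 - 2469)/(C(-23, -2) + 1221))) = (44*29)/(((-493 - 2469)/((3/2)*(-2) + 1221))) = 1276/((-2962/(-3 + 1221))) = 1276/((-2962/1218)) = 1276/((-2962*1/1218)) = 1276/(-1481/609) = 1276*(-609/1481) = -777084/1481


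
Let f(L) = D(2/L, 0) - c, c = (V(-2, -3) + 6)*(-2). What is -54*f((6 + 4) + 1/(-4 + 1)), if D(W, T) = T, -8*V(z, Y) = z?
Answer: -675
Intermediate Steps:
V(z, Y) = -z/8
c = -25/2 (c = (-⅛*(-2) + 6)*(-2) = (¼ + 6)*(-2) = (25/4)*(-2) = -25/2 ≈ -12.500)
f(L) = 25/2 (f(L) = 0 - 1*(-25/2) = 0 + 25/2 = 25/2)
-54*f((6 + 4) + 1/(-4 + 1)) = -54*25/2 = -675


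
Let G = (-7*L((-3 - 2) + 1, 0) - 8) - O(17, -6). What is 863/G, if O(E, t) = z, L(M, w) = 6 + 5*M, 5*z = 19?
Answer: 4315/431 ≈ 10.012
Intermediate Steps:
z = 19/5 (z = (1/5)*19 = 19/5 ≈ 3.8000)
O(E, t) = 19/5
G = 431/5 (G = (-7*(6 + 5*((-3 - 2) + 1)) - 8) - 1*19/5 = (-7*(6 + 5*(-5 + 1)) - 8) - 19/5 = (-7*(6 + 5*(-4)) - 8) - 19/5 = (-7*(6 - 20) - 8) - 19/5 = (-7*(-14) - 8) - 19/5 = (98 - 8) - 19/5 = 90 - 19/5 = 431/5 ≈ 86.200)
863/G = 863/(431/5) = 863*(5/431) = 4315/431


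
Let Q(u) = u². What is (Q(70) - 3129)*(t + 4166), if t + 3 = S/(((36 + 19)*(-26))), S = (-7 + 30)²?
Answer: 958362321/130 ≈ 7.3720e+6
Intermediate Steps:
S = 529 (S = 23² = 529)
t = -4819/1430 (t = -3 + 529/(((36 + 19)*(-26))) = -3 + 529/((55*(-26))) = -3 + 529/(-1430) = -3 + 529*(-1/1430) = -3 - 529/1430 = -4819/1430 ≈ -3.3699)
(Q(70) - 3129)*(t + 4166) = (70² - 3129)*(-4819/1430 + 4166) = (4900 - 3129)*(5952561/1430) = 1771*(5952561/1430) = 958362321/130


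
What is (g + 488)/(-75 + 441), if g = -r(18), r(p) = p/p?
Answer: 487/366 ≈ 1.3306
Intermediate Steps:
r(p) = 1
g = -1 (g = -1*1 = -1)
(g + 488)/(-75 + 441) = (-1 + 488)/(-75 + 441) = 487/366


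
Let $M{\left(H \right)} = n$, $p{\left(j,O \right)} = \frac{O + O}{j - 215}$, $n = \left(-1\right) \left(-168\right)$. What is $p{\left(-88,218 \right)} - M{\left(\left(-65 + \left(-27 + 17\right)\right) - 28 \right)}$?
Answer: $- \frac{51340}{303} \approx -169.44$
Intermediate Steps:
$n = 168$
$p{\left(j,O \right)} = \frac{2 O}{-215 + j}$
$M{\left(H \right)} = 168$
$p{\left(-88,218 \right)} - M{\left(\left(-65 + \left(-27 + 17\right)\right) - 28 \right)} = 2 \cdot 218 \frac{1}{-215 - 88} - 168 = 2 \cdot 218 \frac{1}{-303} - 168 = 2 \cdot 218 \left(- \frac{1}{303}\right) - 168 = - \frac{436}{303} - 168 = - \frac{51340}{303}$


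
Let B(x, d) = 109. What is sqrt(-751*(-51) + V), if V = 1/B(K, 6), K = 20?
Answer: sqrt(455054290)/109 ≈ 195.71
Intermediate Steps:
V = 1/109 ≈ 0.0091743
sqrt(-751*(-51) + V) = sqrt(-751*(-51) + 1/109) = sqrt(38301 + 1/109) = sqrt(4174810/109) = sqrt(455054290)/109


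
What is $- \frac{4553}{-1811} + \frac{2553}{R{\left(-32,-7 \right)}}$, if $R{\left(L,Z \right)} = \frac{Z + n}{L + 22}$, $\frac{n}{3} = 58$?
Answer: $- \frac{45474479}{302437} \approx -150.36$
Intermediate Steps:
$n = 174$ ($n = 3 \cdot 58 = 174$)
$R{\left(L,Z \right)} = \frac{174 + Z}{22 + L}$ ($R{\left(L,Z \right)} = \frac{Z + 174}{L + 22} = \frac{174 + Z}{22 + L}$)
$- \frac{4553}{-1811} + \frac{2553}{R{\left(-32,-7 \right)}} = - \frac{4553}{-1811} + \frac{2553}{\frac{1}{22 - 32} \left(174 - 7\right)} = \left(-4553\right) \left(- \frac{1}{1811}\right) + \frac{2553}{\frac{1}{-10} \cdot 167} = \frac{4553}{1811} + \frac{2553}{\left(- \frac{1}{10}\right) 167} = \frac{4553}{1811} + \frac{2553}{- \frac{167}{10}} = \frac{4553}{1811} + 2553 \left(- \frac{10}{167}\right) = \frac{4553}{1811} - \frac{25530}{167} = - \frac{45474479}{302437}$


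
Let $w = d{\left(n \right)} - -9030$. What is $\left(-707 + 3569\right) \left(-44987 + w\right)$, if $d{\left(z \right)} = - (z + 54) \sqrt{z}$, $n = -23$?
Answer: $-102908934 - 88722 i \sqrt{23} \approx -1.0291 \cdot 10^{8} - 4.255 \cdot 10^{5} i$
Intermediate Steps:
$d{\left(z \right)} = \sqrt{z} \left(-54 - z\right)$ ($d{\left(z \right)} = - (54 + z) \sqrt{z} = \left(-54 - z\right) \sqrt{z} = \sqrt{z} \left(-54 - z\right)$)
$w = 9030 - 31 i \sqrt{23}$ ($w = \sqrt{-23} \left(-54 - -23\right) - -9030 = i \sqrt{23} \left(-54 + 23\right) + 9030 = i \sqrt{23} \left(-31\right) + 9030 = - 31 i \sqrt{23} + 9030 = 9030 - 31 i \sqrt{23} \approx 9030.0 - 148.67 i$)
$\left(-707 + 3569\right) \left(-44987 + w\right) = \left(-707 + 3569\right) \left(-44987 + \left(9030 - 31 i \sqrt{23}\right)\right) = 2862 \left(-35957 - 31 i \sqrt{23}\right) = -102908934 - 88722 i \sqrt{23}$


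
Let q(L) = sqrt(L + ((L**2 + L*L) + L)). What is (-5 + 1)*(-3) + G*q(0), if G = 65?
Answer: 12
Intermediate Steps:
q(L) = sqrt(2*L + 2*L**2) (q(L) = sqrt(L + ((L**2 + L**2) + L)) = sqrt(L + (2*L**2 + L)) = sqrt(L + (L + 2*L**2)) = sqrt(2*L + 2*L**2))
(-5 + 1)*(-3) + G*q(0) = (-5 + 1)*(-3) + 65*(sqrt(2)*sqrt(0*(1 + 0))) = -4*(-3) + 65*(sqrt(2)*sqrt(0*1)) = 12 + 65*(sqrt(2)*sqrt(0)) = 12 + 65*(sqrt(2)*0) = 12 + 65*0 = 12 + 0 = 12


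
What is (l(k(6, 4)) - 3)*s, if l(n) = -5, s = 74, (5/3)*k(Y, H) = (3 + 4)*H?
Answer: -592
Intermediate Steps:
k(Y, H) = 21*H/5 (k(Y, H) = 3*((3 + 4)*H)/5 = 3*(7*H)/5 = 21*H/5)
(l(k(6, 4)) - 3)*s = (-5 - 3)*74 = -8*74 = -592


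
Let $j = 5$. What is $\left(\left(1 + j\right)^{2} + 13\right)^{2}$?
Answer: $2401$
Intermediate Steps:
$\left(\left(1 + j\right)^{2} + 13\right)^{2} = \left(\left(1 + 5\right)^{2} + 13\right)^{2} = \left(6^{2} + 13\right)^{2} = \left(36 + 13\right)^{2} = 49^{2} = 2401$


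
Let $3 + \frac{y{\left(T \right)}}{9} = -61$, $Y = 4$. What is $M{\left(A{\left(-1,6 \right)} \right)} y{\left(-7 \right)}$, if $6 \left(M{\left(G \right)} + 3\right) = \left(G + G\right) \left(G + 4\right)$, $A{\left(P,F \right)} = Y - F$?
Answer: $2496$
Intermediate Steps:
$y{\left(T \right)} = -576$ ($y{\left(T \right)} = -27 + 9 \left(-61\right) = -27 - 549 = -576$)
$A{\left(P,F \right)} = 4 - F$
$M{\left(G \right)} = -3 + \frac{G \left(4 + G\right)}{3}$ ($M{\left(G \right)} = -3 + \frac{\left(G + G\right) \left(G + 4\right)}{6} = -3 + \frac{2 G \left(4 + G\right)}{6} = -3 + \frac{G \left(4 + G\right)}{3}$)
$M{\left(A{\left(-1,6 \right)} \right)} y{\left(-7 \right)} = \left(-3 + \frac{\left(4 - 6\right)^{2}}{3} + \frac{4 \left(4 - 6\right)}{3}\right) \left(-576\right) = \left(-3 + \frac{\left(-2\right)^{2}}{3} + \frac{4}{3} \left(-2\right)\right) \left(-576\right) = \left(-3 + \frac{1}{3} \cdot 4 - \frac{8}{3}\right) \left(-576\right) = \left(-3 + \frac{4}{3} - \frac{8}{3}\right) \left(-576\right) = \left(- \frac{13}{3}\right) \left(-576\right) = 2496$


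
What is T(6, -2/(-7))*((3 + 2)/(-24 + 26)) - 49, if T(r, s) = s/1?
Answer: -338/7 ≈ -48.286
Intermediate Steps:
T(r, s) = s (T(r, s) = s*1 = s)
T(6, -2/(-7))*((3 + 2)/(-24 + 26)) - 49 = (-2/(-7))*((3 + 2)/(-24 + 26)) - 49 = (-2*(-⅐))*(5/2) - 49 = 2*(5*(½))/7 - 49 = (2/7)*(5/2) - 49 = 5/7 - 49 = -338/7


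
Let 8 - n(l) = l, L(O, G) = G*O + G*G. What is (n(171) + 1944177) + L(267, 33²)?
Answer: 3420698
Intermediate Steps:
L(O, G) = G² + G*O (L(O, G) = G*O + G² = G² + G*O)
n(l) = 8 - l
(n(171) + 1944177) + L(267, 33²) = ((8 - 1*171) + 1944177) + 33²*(33² + 267) = ((8 - 171) + 1944177) + 1089*(1089 + 267) = (-163 + 1944177) + 1089*1356 = 1944014 + 1476684 = 3420698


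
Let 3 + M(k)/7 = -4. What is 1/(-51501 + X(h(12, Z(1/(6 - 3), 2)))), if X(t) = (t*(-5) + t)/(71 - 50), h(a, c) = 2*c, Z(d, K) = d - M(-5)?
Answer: -63/3245747 ≈ -1.9410e-5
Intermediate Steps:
M(k) = -49 (M(k) = -21 + 7*(-4) = -21 - 28 = -49)
Z(d, K) = 49 + d (Z(d, K) = d - 1*(-49) = d + 49 = 49 + d)
X(t) = -4*t/21 (X(t) = (-5*t + t)/21 = -4*t*(1/21) = -4*t/21)
1/(-51501 + X(h(12, Z(1/(6 - 3), 2)))) = 1/(-51501 - 8*(49 + 1/(6 - 3))/21) = 1/(-51501 - 8*(49 + 1/3)/21) = 1/(-51501 - 8*148/(21*3)) = 1/(-51501 - 4/21*296/3) = 1/(-51501 - 1184/63) = 1/(-3245747/63) = -63/3245747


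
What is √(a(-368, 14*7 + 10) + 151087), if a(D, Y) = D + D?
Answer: √150351 ≈ 387.75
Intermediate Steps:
a(D, Y) = 2*D
√(a(-368, 14*7 + 10) + 151087) = √(2*(-368) + 151087) = √(-736 + 151087) = √150351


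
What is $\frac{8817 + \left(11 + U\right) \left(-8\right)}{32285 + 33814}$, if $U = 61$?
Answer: $\frac{2747}{22033} \approx 0.12468$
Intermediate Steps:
$\frac{8817 + \left(11 + U\right) \left(-8\right)}{32285 + 33814} = \frac{8817 + \left(11 + 61\right) \left(-8\right)}{32285 + 33814} = \frac{8817 + 72 \left(-8\right)}{66099} = \left(8817 - 576\right) \frac{1}{66099} = 8241 \cdot \frac{1}{66099} = \frac{2747}{22033}$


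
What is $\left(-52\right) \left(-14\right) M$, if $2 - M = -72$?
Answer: $53872$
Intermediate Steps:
$M = 74$ ($M = 2 - -72 = 2 + 72 = 74$)
$\left(-52\right) \left(-14\right) M = \left(-52\right) \left(-14\right) 74 = 728 \cdot 74 = 53872$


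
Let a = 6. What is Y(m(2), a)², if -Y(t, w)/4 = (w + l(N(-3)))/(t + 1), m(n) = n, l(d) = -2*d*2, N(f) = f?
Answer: 576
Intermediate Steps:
l(d) = -4*d
Y(t, w) = -4*(12 + w)/(1 + t) (Y(t, w) = -4*(w - 4*(-3))/(t + 1) = -4*(w + 12)/(1 + t) = -4*(12 + w)/(1 + t))
Y(m(2), a)² = (4*(-12 - 1*6)/(1 + 2))² = (4*(-12 - 6)/3)² = (4*(⅓)*(-18))² = (-24)² = 576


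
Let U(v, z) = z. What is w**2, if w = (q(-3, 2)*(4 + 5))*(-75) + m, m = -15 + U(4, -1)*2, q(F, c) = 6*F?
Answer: 147209689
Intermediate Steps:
m = -17 (m = -15 - 1*2 = -15 - 2 = -17)
w = 12133 (w = ((6*(-3))*(4 + 5))*(-75) - 17 = -18*9*(-75) - 17 = -162*(-75) - 17 = 12150 - 17 = 12133)
w**2 = 12133**2 = 147209689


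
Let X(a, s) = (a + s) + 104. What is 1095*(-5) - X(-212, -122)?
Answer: -5245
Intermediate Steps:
X(a, s) = 104 + a + s
1095*(-5) - X(-212, -122) = 1095*(-5) - (104 - 212 - 122) = -5475 - 1*(-230) = -5475 + 230 = -5245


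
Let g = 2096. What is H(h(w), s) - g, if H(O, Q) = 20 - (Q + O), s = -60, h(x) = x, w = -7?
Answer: -2009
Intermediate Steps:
H(O, Q) = 20 - O - Q (H(O, Q) = 20 - (O + Q) = 20 + (-O - Q) = 20 - O - Q)
H(h(w), s) - g = (20 - 1*(-7) - 1*(-60)) - 1*2096 = (20 + 7 + 60) - 2096 = 87 - 2096 = -2009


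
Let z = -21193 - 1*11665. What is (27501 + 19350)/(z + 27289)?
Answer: -46851/5569 ≈ -8.4128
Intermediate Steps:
z = -32858 (z = -21193 - 11665 = -32858)
(27501 + 19350)/(z + 27289) = (27501 + 19350)/(-32858 + 27289) = 46851/(-5569) = 46851*(-1/5569) = -46851/5569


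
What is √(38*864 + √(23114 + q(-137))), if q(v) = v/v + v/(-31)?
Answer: √(31551552 + 31*√22217762)/31 ≈ 181.62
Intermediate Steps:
q(v) = 1 - v/31 (q(v) = 1 + v*(-1/31) = 1 - v/31)
√(38*864 + √(23114 + q(-137))) = √(38*864 + √(23114 + (1 - 1/31*(-137)))) = √(32832 + √(23114 + (1 + 137/31))) = √(32832 + √(23114 + 168/31)) = √(32832 + √(716702/31)) = √(32832 + √22217762/31)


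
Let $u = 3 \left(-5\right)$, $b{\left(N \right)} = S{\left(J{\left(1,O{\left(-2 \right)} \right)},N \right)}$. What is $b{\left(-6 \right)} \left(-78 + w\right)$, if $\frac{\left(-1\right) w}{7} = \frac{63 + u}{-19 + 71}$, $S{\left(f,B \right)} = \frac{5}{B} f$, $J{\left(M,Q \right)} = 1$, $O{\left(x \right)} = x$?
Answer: $\frac{915}{13} \approx 70.385$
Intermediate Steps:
$S{\left(f,B \right)} = \frac{5 f}{B}$
$b{\left(N \right)} = \frac{5}{N}$ ($b{\left(N \right)} = 5 \cdot 1 \frac{1}{N} = \frac{5}{N}$)
$u = -15$
$w = - \frac{84}{13}$ ($w = - 7 \frac{63 - 15}{-19 + 71} = - 7 \cdot \frac{48}{52} = - 7 \cdot 48 \cdot \frac{1}{52} = \left(-7\right) \frac{12}{13} = - \frac{84}{13} \approx -6.4615$)
$b{\left(-6 \right)} \left(-78 + w\right) = \frac{5}{-6} \left(-78 - \frac{84}{13}\right) = 5 \left(- \frac{1}{6}\right) \left(- \frac{1098}{13}\right) = \left(- \frac{5}{6}\right) \left(- \frac{1098}{13}\right) = \frac{915}{13}$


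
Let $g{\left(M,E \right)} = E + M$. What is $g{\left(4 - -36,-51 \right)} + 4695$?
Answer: $4684$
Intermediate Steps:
$g{\left(4 - -36,-51 \right)} + 4695 = \left(-51 + \left(4 - -36\right)\right) + 4695 = \left(-51 + \left(4 + 36\right)\right) + 4695 = \left(-51 + 40\right) + 4695 = -11 + 4695 = 4684$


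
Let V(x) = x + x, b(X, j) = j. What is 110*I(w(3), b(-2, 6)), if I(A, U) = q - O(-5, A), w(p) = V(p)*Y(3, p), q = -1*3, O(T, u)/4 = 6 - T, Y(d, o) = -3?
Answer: -5170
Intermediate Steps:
V(x) = 2*x
O(T, u) = 24 - 4*T (O(T, u) = 4*(6 - T) = 24 - 4*T)
q = -3
w(p) = -6*p (w(p) = (2*p)*(-3) = -6*p)
I(A, U) = -47 (I(A, U) = -3 - (24 - 4*(-5)) = -3 - (24 + 20) = -3 - 1*44 = -3 - 44 = -47)
110*I(w(3), b(-2, 6)) = 110*(-47) = -5170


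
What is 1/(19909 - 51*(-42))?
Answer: 1/22051 ≈ 4.5349e-5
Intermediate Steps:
1/(19909 - 51*(-42)) = 1/(19909 + 2142) = 1/22051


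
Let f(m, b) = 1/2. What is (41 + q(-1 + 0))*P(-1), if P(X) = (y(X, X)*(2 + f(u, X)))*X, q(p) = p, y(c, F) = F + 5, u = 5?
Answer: -400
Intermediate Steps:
f(m, b) = ½
y(c, F) = 5 + F
P(X) = X*(25/2 + 5*X/2) (P(X) = ((5 + X)*(2 + ½))*X = ((5 + X)*(5/2))*X = (25/2 + 5*X/2)*X = X*(25/2 + 5*X/2))
(41 + q(-1 + 0))*P(-1) = (41 + (-1 + 0))*((5/2)*(-1)*(5 - 1)) = (41 - 1)*((5/2)*(-1)*4) = 40*(-10) = -400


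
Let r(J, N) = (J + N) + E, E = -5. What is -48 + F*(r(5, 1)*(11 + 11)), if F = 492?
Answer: 10776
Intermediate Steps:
r(J, N) = -5 + J + N (r(J, N) = (J + N) - 5 = -5 + J + N)
-48 + F*(r(5, 1)*(11 + 11)) = -48 + 492*((-5 + 5 + 1)*(11 + 11)) = -48 + 492*(1*22) = -48 + 492*22 = -48 + 10824 = 10776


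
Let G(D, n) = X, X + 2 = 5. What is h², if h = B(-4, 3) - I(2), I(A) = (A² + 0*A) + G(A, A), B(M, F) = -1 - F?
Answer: 121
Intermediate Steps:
X = 3 (X = -2 + 5 = 3)
G(D, n) = 3
I(A) = 3 + A² (I(A) = (A² + 0*A) + 3 = (A² + 0) + 3 = A² + 3 = 3 + A²)
h = -11 (h = (-1 - 1*3) - (3 + 2²) = (-1 - 3) - (3 + 4) = -4 - 1*7 = -4 - 7 = -11)
h² = (-11)² = 121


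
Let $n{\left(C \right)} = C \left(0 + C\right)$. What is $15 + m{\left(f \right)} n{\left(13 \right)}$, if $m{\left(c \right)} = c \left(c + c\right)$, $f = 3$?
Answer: $3057$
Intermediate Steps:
$n{\left(C \right)} = C^{2}$ ($n{\left(C \right)} = C C = C^{2}$)
$m{\left(c \right)} = 2 c^{2}$ ($m{\left(c \right)} = c 2 c = 2 c^{2}$)
$15 + m{\left(f \right)} n{\left(13 \right)} = 15 + 2 \cdot 3^{2} \cdot 13^{2} = 15 + 2 \cdot 9 \cdot 169 = 15 + 18 \cdot 169 = 15 + 3042 = 3057$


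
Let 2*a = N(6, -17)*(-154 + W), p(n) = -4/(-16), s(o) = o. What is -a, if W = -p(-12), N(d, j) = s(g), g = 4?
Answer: 617/2 ≈ 308.50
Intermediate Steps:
p(n) = ¼ (p(n) = -4*(-1/16) = ¼)
N(d, j) = 4
W = -¼ (W = -1*¼ = -¼ ≈ -0.25000)
a = -617/2 (a = (4*(-154 - ¼))/2 = (4*(-617/4))/2 = (½)*(-617) = -617/2 ≈ -308.50)
-a = -1*(-617/2) = 617/2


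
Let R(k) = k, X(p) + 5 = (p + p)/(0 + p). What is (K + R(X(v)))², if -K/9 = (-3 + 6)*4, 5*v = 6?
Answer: 12321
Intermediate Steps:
v = 6/5 (v = (⅕)*6 = 6/5 ≈ 1.2000)
X(p) = -3 (X(p) = -5 + (p + p)/(0 + p) = -5 + (2*p)/p = -5 + 2 = -3)
K = -108 (K = -9*(-3 + 6)*4 = -27*4 = -9*12 = -108)
(K + R(X(v)))² = (-108 - 3)² = (-111)² = 12321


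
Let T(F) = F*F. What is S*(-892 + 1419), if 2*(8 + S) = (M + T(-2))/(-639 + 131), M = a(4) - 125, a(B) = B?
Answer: -4221797/1016 ≈ -4155.3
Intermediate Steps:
T(F) = F²
M = -121 (M = 4 - 125 = -121)
S = -8011/1016 (S = -8 + ((-121 + (-2)²)/(-639 + 131))/2 = -8 + ((-121 + 4)/(-508))/2 = -8 + (-117*(-1/508))/2 = -8 + (½)*(117/508) = -8 + 117/1016 = -8011/1016 ≈ -7.8848)
S*(-892 + 1419) = -8011*(-892 + 1419)/1016 = -8011/1016*527 = -4221797/1016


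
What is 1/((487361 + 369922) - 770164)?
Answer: 1/87119 ≈ 1.1479e-5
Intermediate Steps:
1/((487361 + 369922) - 770164) = 1/(857283 - 770164) = 1/87119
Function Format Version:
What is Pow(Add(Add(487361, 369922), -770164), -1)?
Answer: Rational(1, 87119) ≈ 1.1479e-5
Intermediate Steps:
Pow(Add(Add(487361, 369922), -770164), -1) = Pow(Add(857283, -770164), -1) = Pow(87119, -1) = Rational(1, 87119)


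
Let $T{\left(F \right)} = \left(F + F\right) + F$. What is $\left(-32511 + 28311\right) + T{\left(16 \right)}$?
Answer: $-4152$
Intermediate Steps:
$T{\left(F \right)} = 3 F$ ($T{\left(F \right)} = 2 F + F = 3 F$)
$\left(-32511 + 28311\right) + T{\left(16 \right)} = \left(-32511 + 28311\right) + 3 \cdot 16 = -4200 + 48 = -4152$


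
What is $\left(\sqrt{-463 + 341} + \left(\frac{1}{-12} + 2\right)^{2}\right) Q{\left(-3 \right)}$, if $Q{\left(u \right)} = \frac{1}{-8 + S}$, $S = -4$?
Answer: $- \frac{529}{1728} - \frac{i \sqrt{122}}{12} \approx -0.30613 - 0.92045 i$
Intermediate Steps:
$Q{\left(u \right)} = - \frac{1}{12}$ ($Q{\left(u \right)} = \frac{1}{-8 - 4} = \frac{1}{-12} = - \frac{1}{12}$)
$\left(\sqrt{-463 + 341} + \left(\frac{1}{-12} + 2\right)^{2}\right) Q{\left(-3 \right)} = \left(\sqrt{-463 + 341} + \left(\frac{1}{-12} + 2\right)^{2}\right) \left(- \frac{1}{12}\right) = \left(\sqrt{-122} + \left(- \frac{1}{12} + 2\right)^{2}\right) \left(- \frac{1}{12}\right) = \left(i \sqrt{122} + \left(\frac{23}{12}\right)^{2}\right) \left(- \frac{1}{12}\right) = \left(i \sqrt{122} + \frac{529}{144}\right) \left(- \frac{1}{12}\right) = \left(\frac{529}{144} + i \sqrt{122}\right) \left(- \frac{1}{12}\right) = - \frac{529}{1728} - \frac{i \sqrt{122}}{12}$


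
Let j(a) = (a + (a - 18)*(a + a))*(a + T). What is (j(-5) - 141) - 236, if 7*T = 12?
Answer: -7814/7 ≈ -1116.3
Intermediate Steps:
T = 12/7 (T = (⅐)*12 = 12/7 ≈ 1.7143)
j(a) = (12/7 + a)*(a + 2*a*(-18 + a)) (j(a) = (a + (a - 18)*(a + a))*(a + 12/7) = (a + (-18 + a)*(2*a))*(12/7 + a) = (a + 2*a*(-18 + a))*(12/7 + a) = (12/7 + a)*(a + 2*a*(-18 + a)))
(j(-5) - 141) - 236 = ((⅐)*(-5)*(-420 - 221*(-5) + 14*(-5)²) - 141) - 236 = ((⅐)*(-5)*(-420 + 1105 + 14*25) - 141) - 236 = ((⅐)*(-5)*(-420 + 1105 + 350) - 141) - 236 = ((⅐)*(-5)*1035 - 141) - 236 = (-5175/7 - 141) - 236 = -6162/7 - 236 = -7814/7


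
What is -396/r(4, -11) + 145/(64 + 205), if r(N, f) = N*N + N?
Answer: -25906/1345 ≈ -19.261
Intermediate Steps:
r(N, f) = N + N² (r(N, f) = N² + N = N + N²)
-396/r(4, -11) + 145/(64 + 205) = -396*1/(4*(1 + 4)) + 145/(64 + 205) = -396/(4*5) + 145/269 = -396/20 + 145*(1/269) = -396*1/20 + 145/269 = -99/5 + 145/269 = -25906/1345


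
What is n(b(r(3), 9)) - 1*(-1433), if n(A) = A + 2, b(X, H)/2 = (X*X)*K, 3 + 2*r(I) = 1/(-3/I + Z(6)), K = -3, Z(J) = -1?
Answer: 11333/8 ≈ 1416.6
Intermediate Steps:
r(I) = -3/2 + 1/(2*(-1 - 3/I)) (r(I) = -3/2 + 1/(2*(-3/I - 1)) = -3/2 + 1/(2*(-1 - 3/I)))
b(X, H) = -6*X² (b(X, H) = 2*((X*X)*(-3)) = 2*(X²*(-3)) = 2*(-3*X²) = -6*X²)
n(A) = 2 + A
n(b(r(3), 9)) - 1*(-1433) = (2 - 6*(9 + 4*3)²/(4*(-3 - 1*3)²)) - 1*(-1433) = (2 - 6*(9 + 12)²/(4*(-3 - 3)²)) + 1433 = (2 - 6*((½)*21/(-6))²) + 1433 = (2 - 6*((½)*(-⅙)*21)²) + 1433 = (2 - 6*(-7/4)²) + 1433 = (2 - 6*49/16) + 1433 = (2 - 147/8) + 1433 = -131/8 + 1433 = 11333/8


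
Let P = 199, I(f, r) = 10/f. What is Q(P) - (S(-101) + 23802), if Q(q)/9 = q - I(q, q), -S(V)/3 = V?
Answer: -4440576/199 ≈ -22314.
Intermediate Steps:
S(V) = -3*V
Q(q) = -90/q + 9*q (Q(q) = 9*(q - 10/q) = -90/q + 9*q)
Q(P) - (S(-101) + 23802) = (-90/199 + 9*199) - (-3*(-101) + 23802) = (-90*1/199 + 1791) - (303 + 23802) = (-90/199 + 1791) - 1*24105 = 356319/199 - 24105 = -4440576/199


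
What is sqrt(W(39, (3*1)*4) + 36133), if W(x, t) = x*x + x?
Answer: sqrt(37693) ≈ 194.15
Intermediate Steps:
W(x, t) = x + x**2 (W(x, t) = x**2 + x = x + x**2)
sqrt(W(39, (3*1)*4) + 36133) = sqrt(39*(1 + 39) + 36133) = sqrt(39*40 + 36133) = sqrt(1560 + 36133) = sqrt(37693)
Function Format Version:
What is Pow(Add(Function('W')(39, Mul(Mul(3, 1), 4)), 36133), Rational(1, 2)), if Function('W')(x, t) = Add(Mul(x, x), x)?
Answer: Pow(37693, Rational(1, 2)) ≈ 194.15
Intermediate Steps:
Function('W')(x, t) = Add(x, Pow(x, 2)) (Function('W')(x, t) = Add(Pow(x, 2), x) = Add(x, Pow(x, 2)))
Pow(Add(Function('W')(39, Mul(Mul(3, 1), 4)), 36133), Rational(1, 2)) = Pow(Add(Mul(39, Add(1, 39)), 36133), Rational(1, 2)) = Pow(Add(Mul(39, 40), 36133), Rational(1, 2)) = Pow(Add(1560, 36133), Rational(1, 2)) = Pow(37693, Rational(1, 2))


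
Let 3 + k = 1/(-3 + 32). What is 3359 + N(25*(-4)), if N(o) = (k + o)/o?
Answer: 4872043/1450 ≈ 3360.0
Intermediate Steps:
k = -86/29 (k = -3 + 1/(-3 + 32) = -3 + 1/29 = -86/29 ≈ -2.9655)
N(o) = (-86/29 + o)/o
3359 + N(25*(-4)) = 3359 + (-86/29 + 25*(-4))/((25*(-4))) = 3359 + (-86/29 - 100)/(-100) = 3359 - 1/100*(-2986/29) = 3359 + 1493/1450 = 4872043/1450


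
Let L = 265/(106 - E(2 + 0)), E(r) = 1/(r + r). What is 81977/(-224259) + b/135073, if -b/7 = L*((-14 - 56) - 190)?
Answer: -202437499523/610154051841 ≈ -0.33178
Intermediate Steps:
E(r) = 1/(2*r)
L = 1060/423 (L = 265/(106 - 1/(2*(2 + 0))) = 265/(106 - 1/(2*2)) = 265/(106 - 1*1/4) = 265/(106 - 1/4) = 265/(423/4) = 265*(4/423) = 1060/423 ≈ 2.5059)
b = 1929200/423 (b = -7420*((-14 - 56) - 190)/423 = -7420*(-70 - 190)/423 = -7420*(-260)/423 = -7*(-275600/423) = 1929200/423 ≈ 4560.8)
81977/(-224259) + b/135073 = 81977/(-224259) + (1929200/423)/135073 = 81977*(-1/224259) + (1929200/423)*(1/135073) = -11711/32037 + 1929200/57135879 = -202437499523/610154051841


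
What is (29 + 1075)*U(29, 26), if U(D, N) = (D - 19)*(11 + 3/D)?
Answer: 3554880/29 ≈ 1.2258e+5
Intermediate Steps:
U(D, N) = (-19 + D)*(11 + 3/D)
(29 + 1075)*U(29, 26) = (29 + 1075)*(-206 - 57/29 + 11*29) = 1104*(-206 - 57*1/29 + 319) = 1104*(-206 - 57/29 + 319) = 1104*(3220/29) = 3554880/29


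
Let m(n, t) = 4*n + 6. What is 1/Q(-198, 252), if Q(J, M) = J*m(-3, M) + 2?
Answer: 1/1190 ≈ 0.00084034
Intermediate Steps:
m(n, t) = 6 + 4*n
Q(J, M) = 2 - 6*J (Q(J, M) = J*(6 + 4*(-3)) + 2 = J*(6 - 12) + 2 = J*(-6) + 2 = -6*J + 2 = 2 - 6*J)
1/Q(-198, 252) = 1/(2 - 6*(-198)) = 1/(2 + 1188) = 1/1190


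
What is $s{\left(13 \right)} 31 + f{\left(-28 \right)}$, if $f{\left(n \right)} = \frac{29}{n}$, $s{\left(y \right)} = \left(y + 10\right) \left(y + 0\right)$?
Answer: $\frac{259503}{28} \approx 9268.0$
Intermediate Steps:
$s{\left(y \right)} = y \left(10 + y\right)$ ($s{\left(y \right)} = \left(10 + y\right) y = y \left(10 + y\right)$)
$s{\left(13 \right)} 31 + f{\left(-28 \right)} = 13 \left(10 + 13\right) 31 + \frac{29}{-28} = 13 \cdot 23 \cdot 31 + 29 \left(- \frac{1}{28}\right) = 299 \cdot 31 - \frac{29}{28} = 9269 - \frac{29}{28} = \frac{259503}{28}$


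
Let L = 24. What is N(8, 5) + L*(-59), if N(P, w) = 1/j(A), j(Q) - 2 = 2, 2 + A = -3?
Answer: -5663/4 ≈ -1415.8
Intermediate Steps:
A = -5 (A = -2 - 3 = -5)
j(Q) = 4 (j(Q) = 2 + 2 = 4)
N(P, w) = 1/4
N(8, 5) + L*(-59) = 1/4 + 24*(-59) = 1/4 - 1416 = -5663/4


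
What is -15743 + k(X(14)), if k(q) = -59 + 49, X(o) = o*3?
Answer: -15753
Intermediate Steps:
X(o) = 3*o
k(q) = -10
-15743 + k(X(14)) = -15743 - 10 = -15753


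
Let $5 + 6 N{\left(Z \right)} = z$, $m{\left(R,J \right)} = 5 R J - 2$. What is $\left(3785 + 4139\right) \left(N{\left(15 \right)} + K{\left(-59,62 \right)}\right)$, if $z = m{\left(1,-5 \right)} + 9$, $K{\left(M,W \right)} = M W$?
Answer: $- \frac{87049102}{3} \approx -2.9016 \cdot 10^{7}$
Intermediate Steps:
$m{\left(R,J \right)} = -2 + 5 J R$ ($m{\left(R,J \right)} = 5 J R - 2 = -2 + 5 J R$)
$z = -18$ ($z = \left(-2 + 5 \left(-5\right) 1\right) + 9 = \left(-2 - 25\right) + 9 = -27 + 9 = -18$)
$N{\left(Z \right)} = - \frac{23}{6}$ ($N{\left(Z \right)} = - \frac{5}{6} + \frac{1}{6} \left(-18\right) = - \frac{5}{6} - 3 = - \frac{23}{6}$)
$\left(3785 + 4139\right) \left(N{\left(15 \right)} + K{\left(-59,62 \right)}\right) = \left(3785 + 4139\right) \left(- \frac{23}{6} - 3658\right) = 7924 \left(- \frac{23}{6} - 3658\right) = 7924 \left(- \frac{21971}{6}\right) = - \frac{87049102}{3}$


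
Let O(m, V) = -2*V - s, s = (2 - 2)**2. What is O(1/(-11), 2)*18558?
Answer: -74232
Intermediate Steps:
s = 0 (s = 0**2 = 0)
O(m, V) = -2*V (O(m, V) = -2*V - 1*0 = -2*V + 0 = -2*V)
O(1/(-11), 2)*18558 = -2*2*18558 = -4*18558 = -74232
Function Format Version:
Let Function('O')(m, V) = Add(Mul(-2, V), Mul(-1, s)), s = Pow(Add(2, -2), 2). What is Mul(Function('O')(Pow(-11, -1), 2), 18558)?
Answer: -74232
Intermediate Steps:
s = 0 (s = Pow(0, 2) = 0)
Function('O')(m, V) = Mul(-2, V) (Function('O')(m, V) = Add(Mul(-2, V), Mul(-1, 0)) = Add(Mul(-2, V), 0) = Mul(-2, V))
Mul(Function('O')(Pow(-11, -1), 2), 18558) = Mul(Mul(-2, 2), 18558) = Mul(-4, 18558) = -74232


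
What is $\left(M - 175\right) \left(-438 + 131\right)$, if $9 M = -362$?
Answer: $\frac{594659}{9} \approx 66073.0$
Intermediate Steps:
$M = - \frac{362}{9}$ ($M = \frac{1}{9} \left(-362\right) = - \frac{362}{9} \approx -40.222$)
$\left(M - 175\right) \left(-438 + 131\right) = \left(- \frac{362}{9} - 175\right) \left(-438 + 131\right) = \left(- \frac{1937}{9}\right) \left(-307\right) = \frac{594659}{9}$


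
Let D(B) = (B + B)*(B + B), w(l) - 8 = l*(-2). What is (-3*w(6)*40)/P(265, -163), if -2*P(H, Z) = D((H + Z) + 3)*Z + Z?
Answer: 960/7188463 ≈ 0.00013355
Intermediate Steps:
w(l) = 8 - 2*l (w(l) = 8 + l*(-2) = 8 - 2*l)
D(B) = 4*B² (D(B) = (2*B)*(2*B) = 4*B²)
P(H, Z) = -Z/2 - 2*Z*(3 + H + Z)² (P(H, Z) = -((4*((H + Z) + 3)²)*Z + Z)/2 = -((4*(3 + H + Z)²)*Z + Z)/2 = -(4*Z*(3 + H + Z)² + Z)/2 = -(Z + 4*Z*(3 + H + Z)²)/2 = -Z/2 - 2*Z*(3 + H + Z)²)
(-3*w(6)*40)/P(265, -163) = (-3*(8 - 2*6)*40)/((-½*(-163)*(1 + 4*(3 + 265 - 163)²))) = (-3*(8 - 12)*40)/((-½*(-163)*(1 + 4*105²))) = (-3*(-4)*40)/((-½*(-163)*(1 + 4*11025))) = (12*40)/((-½*(-163)*(1 + 44100))) = 480/((-½*(-163)*44101)) = 480/(7188463/2) = 480*(2/7188463) = 960/7188463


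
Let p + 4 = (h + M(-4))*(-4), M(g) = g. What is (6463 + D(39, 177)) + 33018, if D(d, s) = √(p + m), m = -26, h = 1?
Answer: 39481 + 3*I*√2 ≈ 39481.0 + 4.2426*I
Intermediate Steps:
p = 8 (p = -4 + (1 - 4)*(-4) = -4 - 3*(-4) = -4 + 12 = 8)
D(d, s) = 3*I*√2 (D(d, s) = √(8 - 26) = √(-18) = 3*I*√2)
(6463 + D(39, 177)) + 33018 = (6463 + 3*I*√2) + 33018 = 39481 + 3*I*√2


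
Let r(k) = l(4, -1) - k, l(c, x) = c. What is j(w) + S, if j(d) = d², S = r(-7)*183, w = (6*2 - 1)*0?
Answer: 2013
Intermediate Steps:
r(k) = 4 - k
w = 0 (w = (12 - 1)*0 = 11*0 = 0)
S = 2013 (S = (4 - 1*(-7))*183 = (4 + 7)*183 = 11*183 = 2013)
j(w) + S = 0² + 2013 = 0 + 2013 = 2013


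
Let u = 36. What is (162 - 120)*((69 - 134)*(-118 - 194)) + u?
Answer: 851796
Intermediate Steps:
(162 - 120)*((69 - 134)*(-118 - 194)) + u = (162 - 120)*((69 - 134)*(-118 - 194)) + 36 = 42*(-65*(-312)) + 36 = 42*20280 + 36 = 851760 + 36 = 851796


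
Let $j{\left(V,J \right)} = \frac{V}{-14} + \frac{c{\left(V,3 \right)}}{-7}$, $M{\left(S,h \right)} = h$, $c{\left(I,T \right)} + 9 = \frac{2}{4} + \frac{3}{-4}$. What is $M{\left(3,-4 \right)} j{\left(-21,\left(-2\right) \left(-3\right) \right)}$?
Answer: $- \frac{79}{7} \approx -11.286$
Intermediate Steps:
$c{\left(I,T \right)} = - \frac{37}{4}$ ($c{\left(I,T \right)} = -9 + \left(\frac{2}{4} + \frac{3}{-4}\right) = -9 + \left(2 \cdot \frac{1}{4} + 3 \left(- \frac{1}{4}\right)\right) = -9 + \left(\frac{1}{2} - \frac{3}{4}\right) = -9 - \frac{1}{4} = - \frac{37}{4}$)
$j{\left(V,J \right)} = \frac{37}{28} - \frac{V}{14}$ ($j{\left(V,J \right)} = \frac{V}{-14} - \frac{37}{4 \left(-7\right)} = V \left(- \frac{1}{14}\right) - - \frac{37}{28} = - \frac{V}{14} + \frac{37}{28} = \frac{37}{28} - \frac{V}{14}$)
$M{\left(3,-4 \right)} j{\left(-21,\left(-2\right) \left(-3\right) \right)} = - 4 \left(\frac{37}{28} - - \frac{3}{2}\right) = - 4 \left(\frac{37}{28} + \frac{3}{2}\right) = \left(-4\right) \frac{79}{28} = - \frac{79}{7}$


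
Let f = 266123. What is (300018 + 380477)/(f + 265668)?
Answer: 680495/531791 ≈ 1.2796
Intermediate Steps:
(300018 + 380477)/(f + 265668) = (300018 + 380477)/(266123 + 265668) = 680495/531791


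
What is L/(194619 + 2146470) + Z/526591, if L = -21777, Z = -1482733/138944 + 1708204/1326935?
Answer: -706107591723612178937/75763416177452183469120 ≈ -0.0093199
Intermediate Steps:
Z = -1730145616779/184369656640 (Z = -1482733*1/138944 + 1708204*(1/1326935) = -1482733/138944 + 1708204/1326935 = -1730145616779/184369656640 ≈ -9.3841)
L/(194619 + 2146470) + Z/526591 = -21777/(194619 + 2146470) - 1730145616779/184369656640/526591 = -21777/2341089 - 1730145616779/184369656640*1/526591 = -21777*1/2341089 - 1730145616779/97087401859714240 = -7259/780363 - 1730145616779/97087401859714240 = -706107591723612178937/75763416177452183469120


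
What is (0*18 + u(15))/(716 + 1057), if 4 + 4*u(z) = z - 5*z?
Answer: -16/1773 ≈ -0.0090242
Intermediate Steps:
u(z) = -1 - z (u(z) = -1 + (z - 5*z)/4 = -1 + (-4*z)/4 = -1 - z)
(0*18 + u(15))/(716 + 1057) = (0*18 + (-1 - 1*15))/(716 + 1057) = (0 + (-1 - 15))/1773 = (0 - 16)*(1/1773) = -16*1/1773 = -16/1773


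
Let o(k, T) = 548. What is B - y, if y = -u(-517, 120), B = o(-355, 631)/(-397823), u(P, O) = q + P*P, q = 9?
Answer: 106337291706/397823 ≈ 2.6730e+5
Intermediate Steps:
u(P, O) = 9 + P² (u(P, O) = 9 + P*P = 9 + P²)
B = -548/397823 (B = 548/(-397823) = 548*(-1/397823) = -548/397823 ≈ -0.0013775)
y = -267298 (y = -(9 + (-517)²) = -(9 + 267289) = -1*267298 = -267298)
B - y = -548/397823 - 1*(-267298) = -548/397823 + 267298 = 106337291706/397823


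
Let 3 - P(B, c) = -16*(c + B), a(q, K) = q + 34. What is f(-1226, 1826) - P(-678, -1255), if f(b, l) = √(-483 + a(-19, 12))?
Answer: 30925 + 6*I*√13 ≈ 30925.0 + 21.633*I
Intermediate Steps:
a(q, K) = 34 + q
P(B, c) = 3 + 16*B + 16*c (P(B, c) = 3 - (-16)*(c + B) = 3 - (-16)*(B + c) = 3 - (-16*B - 16*c) = 3 + (16*B + 16*c) = 3 + 16*B + 16*c)
f(b, l) = 6*I*√13 (f(b, l) = √(-483 + (34 - 19)) = √(-483 + 15) = √(-468) = 6*I*√13)
f(-1226, 1826) - P(-678, -1255) = 6*I*√13 - (3 + 16*(-678) + 16*(-1255)) = 6*I*√13 - (3 - 10848 - 20080) = 6*I*√13 - 1*(-30925) = 6*I*√13 + 30925 = 30925 + 6*I*√13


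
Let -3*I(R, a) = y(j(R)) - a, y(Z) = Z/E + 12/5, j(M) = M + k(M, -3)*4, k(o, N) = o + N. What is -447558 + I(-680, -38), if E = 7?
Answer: -46977944/105 ≈ -4.4741e+5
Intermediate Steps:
k(o, N) = N + o
j(M) = -12 + 5*M (j(M) = M + (-3 + M)*4 = M + (-12 + 4*M) = -12 + 5*M)
y(Z) = 12/5 + Z/7 (y(Z) = Z/7 + 12/5 = 12/5 + Z/7)
I(R, a) = -8/35 - 5*R/21 + a/3 (I(R, a) = -((12/5 + (-12 + 5*R)/7) - a)/3 = -((12/5 + (-12/7 + 5*R/7)) - a)/3 = -((24/35 + 5*R/7) - a)/3 = -(24/35 - a + 5*R/7)/3 = -8/35 - 5*R/21 + a/3)
-447558 + I(-680, -38) = -447558 + (-8/35 - 5/21*(-680) + (⅓)*(-38)) = -447558 + (-8/35 + 3400/21 - 38/3) = -447558 + 15646/105 = -46977944/105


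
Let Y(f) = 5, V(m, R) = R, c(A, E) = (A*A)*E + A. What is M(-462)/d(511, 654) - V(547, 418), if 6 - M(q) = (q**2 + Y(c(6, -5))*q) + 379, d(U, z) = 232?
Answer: -308483/232 ≈ -1329.7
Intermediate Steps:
c(A, E) = A + E*A**2 (c(A, E) = A**2*E + A = E*A**2 + A = A + E*A**2)
M(q) = -373 - q**2 - 5*q (M(q) = 6 - ((q**2 + 5*q) + 379) = 6 - (379 + q**2 + 5*q) = 6 + (-379 - q**2 - 5*q) = -373 - q**2 - 5*q)
M(-462)/d(511, 654) - V(547, 418) = (-373 - 1*(-462)**2 - 5*(-462))/232 - 1*418 = (-373 - 1*213444 + 2310)*(1/232) - 418 = (-373 - 213444 + 2310)*(1/232) - 418 = -211507*1/232 - 418 = -211507/232 - 418 = -308483/232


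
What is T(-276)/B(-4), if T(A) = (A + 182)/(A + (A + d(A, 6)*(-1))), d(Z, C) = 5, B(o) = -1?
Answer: -94/557 ≈ -0.16876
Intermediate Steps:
T(A) = (182 + A)/(-5 + 2*A) (T(A) = (A + 182)/(A + (A + 5*(-1))) = (182 + A)/(A + (A - 5)) = (182 + A)/(A + (-5 + A)) = (182 + A)/(-5 + 2*A))
T(-276)/B(-4) = ((182 - 276)/(-5 + 2*(-276)))/(-1) = (-94/(-5 - 552))*(-1) = (-94/(-557))*(-1) = -1/557*(-94)*(-1) = (94/557)*(-1) = -94/557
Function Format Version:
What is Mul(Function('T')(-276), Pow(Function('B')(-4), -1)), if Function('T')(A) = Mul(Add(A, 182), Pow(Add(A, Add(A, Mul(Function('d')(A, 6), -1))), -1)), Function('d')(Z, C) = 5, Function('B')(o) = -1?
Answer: Rational(-94, 557) ≈ -0.16876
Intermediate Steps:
Function('T')(A) = Mul(Pow(Add(-5, Mul(2, A)), -1), Add(182, A)) (Function('T')(A) = Mul(Add(A, 182), Pow(Add(A, Add(A, Mul(5, -1))), -1)) = Mul(Add(182, A), Pow(Add(A, Add(A, -5)), -1)) = Mul(Add(182, A), Pow(Add(A, Add(-5, A)), -1)) = Mul(Add(182, A), Pow(Add(-5, Mul(2, A)), -1)) = Mul(Pow(Add(-5, Mul(2, A)), -1), Add(182, A)))
Mul(Function('T')(-276), Pow(Function('B')(-4), -1)) = Mul(Mul(Pow(Add(-5, Mul(2, -276)), -1), Add(182, -276)), Pow(-1, -1)) = Mul(Mul(Pow(Add(-5, -552), -1), -94), -1) = Mul(Mul(Pow(-557, -1), -94), -1) = Mul(Mul(Rational(-1, 557), -94), -1) = Mul(Rational(94, 557), -1) = Rational(-94, 557)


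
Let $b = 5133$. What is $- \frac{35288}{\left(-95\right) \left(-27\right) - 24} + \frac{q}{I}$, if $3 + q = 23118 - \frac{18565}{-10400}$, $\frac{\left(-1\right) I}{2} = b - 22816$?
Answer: $- \frac{224877433337}{16992655680} \approx -13.234$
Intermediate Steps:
$I = 35366$ ($I = - 2 \left(5133 - 22816\right) = \left(-2\right) \left(-17683\right) = 35366$)
$q = \frac{48082913}{2080}$ ($q = -3 + \left(23118 - \frac{18565}{-10400}\right) = -3 + \left(23118 - - \frac{3713}{2080}\right) = -3 + \left(23118 + \frac{3713}{2080}\right) = -3 + \frac{48089153}{2080} = \frac{48082913}{2080} \approx 23117.0$)
$- \frac{35288}{\left(-95\right) \left(-27\right) - 24} + \frac{q}{I} = - \frac{35288}{\left(-95\right) \left(-27\right) - 24} + \frac{48082913}{2080 \cdot 35366} = - \frac{35288}{2565 - 24} + \frac{48082913}{2080} \cdot \frac{1}{35366} = - \frac{35288}{2541} + \frac{48082913}{73561280} = \left(-35288\right) \frac{1}{2541} + \frac{48082913}{73561280} = - \frac{3208}{231} + \frac{48082913}{73561280} = - \frac{224877433337}{16992655680}$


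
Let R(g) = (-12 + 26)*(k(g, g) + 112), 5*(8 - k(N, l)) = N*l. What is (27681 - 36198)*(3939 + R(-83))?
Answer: 582145467/5 ≈ 1.1643e+8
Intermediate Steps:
k(N, l) = 8 - N*l/5
R(g) = 1680 - 14*g²/5 (R(g) = (-12 + 26)*((8 - g*g/5) + 112) = 14*((8 - g²/5) + 112) = 14*(120 - g²/5) = 1680 - 14*g²/5)
(27681 - 36198)*(3939 + R(-83)) = (27681 - 36198)*(3939 + (1680 - 14/5*(-83)²)) = -8517*(3939 + (1680 - 14/5*6889)) = -8517*(3939 + (1680 - 96446/5)) = -8517*(3939 - 88046/5) = -8517*(-68351/5) = 582145467/5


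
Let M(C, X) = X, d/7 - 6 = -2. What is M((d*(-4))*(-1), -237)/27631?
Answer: -237/27631 ≈ -0.0085773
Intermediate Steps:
d = 28 (d = 42 + 7*(-2) = 42 - 14 = 28)
M((d*(-4))*(-1), -237)/27631 = -237/27631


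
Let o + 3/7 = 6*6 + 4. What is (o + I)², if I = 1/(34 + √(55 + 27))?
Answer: 44323364857/28260162 - 148868*√82/2018583 ≈ 1567.7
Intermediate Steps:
o = 277/7 (o = -3/7 + (6*6 + 4) = -3/7 + (36 + 4) = -3/7 + 40 = 277/7 ≈ 39.571)
I = 1/(34 + √82) ≈ 0.023226
(o + I)² = (277/7 + (17/537 - √82/1074))² = (148868/3759 - √82/1074)²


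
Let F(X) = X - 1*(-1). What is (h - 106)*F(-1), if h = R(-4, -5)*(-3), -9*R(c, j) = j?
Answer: 0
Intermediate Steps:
R(c, j) = -j/9
F(X) = 1 + X (F(X) = X + 1 = 1 + X)
h = -5/3 (h = -1/9*(-5)*(-3) = (5/9)*(-3) = -5/3 ≈ -1.6667)
(h - 106)*F(-1) = (-5/3 - 106)*(1 - 1) = -323/3*0 = 0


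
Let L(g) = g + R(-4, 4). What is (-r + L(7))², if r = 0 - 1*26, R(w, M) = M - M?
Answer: 1089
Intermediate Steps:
R(w, M) = 0
L(g) = g (L(g) = g + 0 = g)
r = -26 (r = 0 - 26 = -26)
(-r + L(7))² = (-1*(-26) + 7)² = (26 + 7)² = 33² = 1089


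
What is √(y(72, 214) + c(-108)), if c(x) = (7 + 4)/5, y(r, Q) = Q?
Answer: √5405/5 ≈ 14.704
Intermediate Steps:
c(x) = 11/5 (c(x) = 11*(⅕) = 11/5)
√(y(72, 214) + c(-108)) = √(214 + 11/5) = √(1081/5) = √5405/5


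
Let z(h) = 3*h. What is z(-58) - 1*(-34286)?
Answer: 34112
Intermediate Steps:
z(-58) - 1*(-34286) = 3*(-58) - 1*(-34286) = -174 + 34286 = 34112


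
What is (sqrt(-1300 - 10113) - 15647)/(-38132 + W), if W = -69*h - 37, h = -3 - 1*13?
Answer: 15647/37065 - I*sqrt(11413)/37065 ≈ 0.42215 - 0.0028823*I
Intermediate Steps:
h = -16 (h = -3 - 13 = -16)
W = 1067 (W = -69*(-16) - 37 = 1104 - 37 = 1067)
(sqrt(-1300 - 10113) - 15647)/(-38132 + W) = (sqrt(-1300 - 10113) - 15647)/(-38132 + 1067) = (sqrt(-11413) - 15647)/(-37065) = (I*sqrt(11413) - 15647)*(-1/37065) = (-15647 + I*sqrt(11413))*(-1/37065) = 15647/37065 - I*sqrt(11413)/37065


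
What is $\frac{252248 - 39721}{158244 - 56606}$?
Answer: $\frac{212527}{101638} \approx 2.091$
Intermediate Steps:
$\frac{252248 - 39721}{158244 - 56606} = \frac{212527}{101638}$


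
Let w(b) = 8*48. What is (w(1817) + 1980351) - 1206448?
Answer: 774287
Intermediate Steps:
w(b) = 384
(w(1817) + 1980351) - 1206448 = (384 + 1980351) - 1206448 = 1980735 - 1206448 = 774287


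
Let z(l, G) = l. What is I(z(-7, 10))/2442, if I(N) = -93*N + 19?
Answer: 335/1221 ≈ 0.27437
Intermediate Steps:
I(N) = 19 - 93*N
I(z(-7, 10))/2442 = (19 - 93*(-7))/2442 = (19 + 651)*(1/2442) = 670*(1/2442) = 335/1221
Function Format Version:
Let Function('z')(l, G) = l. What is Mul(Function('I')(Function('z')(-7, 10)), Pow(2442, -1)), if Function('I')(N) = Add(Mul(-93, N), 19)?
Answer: Rational(335, 1221) ≈ 0.27437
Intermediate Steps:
Function('I')(N) = Add(19, Mul(-93, N))
Mul(Function('I')(Function('z')(-7, 10)), Pow(2442, -1)) = Mul(Add(19, Mul(-93, -7)), Pow(2442, -1)) = Mul(Add(19, 651), Rational(1, 2442)) = Mul(670, Rational(1, 2442)) = Rational(335, 1221)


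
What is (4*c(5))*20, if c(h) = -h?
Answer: -400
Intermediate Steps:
(4*c(5))*20 = (4*(-1*5))*20 = (4*(-5))*20 = -20*20 = -400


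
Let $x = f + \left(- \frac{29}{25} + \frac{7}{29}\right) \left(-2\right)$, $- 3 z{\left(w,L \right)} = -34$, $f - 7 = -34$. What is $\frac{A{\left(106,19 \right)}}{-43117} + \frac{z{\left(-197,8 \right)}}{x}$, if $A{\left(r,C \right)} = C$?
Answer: $- \frac{1063873901}{2359750293} \approx -0.45084$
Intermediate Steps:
$f = -27$ ($f = 7 - 34 = -27$)
$z{\left(w,L \right)} = \frac{34}{3}$ ($z{\left(w,L \right)} = \left(- \frac{1}{3}\right) \left(-34\right) = \frac{34}{3}$)
$x = - \frac{18243}{725}$ ($x = -27 + \left(- \frac{29}{25} + \frac{7}{29}\right) \left(-2\right) = -27 - - \frac{1332}{725} = -27 + \frac{1332}{725} = - \frac{18243}{725} \approx -25.163$)
$\frac{A{\left(106,19 \right)}}{-43117} + \frac{z{\left(-197,8 \right)}}{x} = \frac{19}{-43117} + \frac{34}{3 \left(- \frac{18243}{725}\right)} = 19 \left(- \frac{1}{43117}\right) + \frac{34}{3} \left(- \frac{725}{18243}\right) = - \frac{19}{43117} - \frac{24650}{54729} = - \frac{1063873901}{2359750293}$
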